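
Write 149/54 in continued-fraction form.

[2; 1, 3, 6, 2]

Run the Euclidean algorithm on 149 and 54; the successive quotients are the partial quotients a_0, a_1, ... (each step inverts the fractional part left over by the previous one):
  149 = 2*54 + 41, so a_0 = 2.
  54 = 1*41 + 13, so a_1 = 1.
  41 = 3*13 + 2, so a_2 = 3.
  13 = 6*2 + 1, so a_3 = 6.
  2 = 2*1 + 0, so a_4 = 2.
The remainder reaches 0 after 5 divisions, so the expansion has 5 partial quotients, read off in order.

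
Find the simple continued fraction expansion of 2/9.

[0; 4, 2]

Run the Euclidean algorithm on 2 and 9; the successive quotients are the partial quotients a_0, a_1, ... (each step inverts the fractional part left over by the previous one):
  2 = 0*9 + 2, so a_0 = 0.
  9 = 4*2 + 1, so a_1 = 4.
  2 = 2*1 + 0, so a_2 = 2.
The remainder reaches 0 after 3 divisions, so the expansion has 3 partial quotients, read off in order.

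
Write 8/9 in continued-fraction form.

Run the Euclidean algorithm on 8 and 9; the successive quotients are the partial quotients a_0, a_1, ... (each step inverts the fractional part left over by the previous one):
  8 = 0*9 + 8, so a_0 = 0.
  9 = 1*8 + 1, so a_1 = 1.
  8 = 8*1 + 0, so a_2 = 8.
The remainder reaches 0 after 3 divisions, so the expansion has 3 partial quotients, read off in order.

[0; 1, 8]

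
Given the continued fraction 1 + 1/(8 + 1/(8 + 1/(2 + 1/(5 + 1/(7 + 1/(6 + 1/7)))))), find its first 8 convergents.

Using the convergent recurrence p_i = a_i*p_{i-1} + p_{i-2}, q_i = a_i*q_{i-1} + q_{i-2} with p_{-2}=0, p_{-1}=1, q_{-2}=1, q_{-1}=0:
  i=0: a_0=1, p_0 = 1*1 + 0 = 1, q_0 = 1*0 + 1 = 1.
  i=1: a_1=8, p_1 = 8*1 + 1 = 9, q_1 = 8*1 + 0 = 8.
  i=2: a_2=8, p_2 = 8*9 + 1 = 73, q_2 = 8*8 + 1 = 65.
  i=3: a_3=2, p_3 = 2*73 + 9 = 155, q_3 = 2*65 + 8 = 138.
  i=4: a_4=5, p_4 = 5*155 + 73 = 848, q_4 = 5*138 + 65 = 755.
  i=5: a_5=7, p_5 = 7*848 + 155 = 6091, q_5 = 7*755 + 138 = 5423.
  i=6: a_6=6, p_6 = 6*6091 + 848 = 37394, q_6 = 6*5423 + 755 = 33293.
  i=7: a_7=7, p_7 = 7*37394 + 6091 = 267849, q_7 = 7*33293 + 5423 = 238474.

1/1, 9/8, 73/65, 155/138, 848/755, 6091/5423, 37394/33293, 267849/238474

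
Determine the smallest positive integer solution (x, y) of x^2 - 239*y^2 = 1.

First expand sqrt(239) as a continued fraction. With x_i = (sqrt(239) + m_i)/d_i and (m_0, d_0) = (0, 1): a_0 = floor(sqrt(239)) = 15, since 15^2 = 225 <= 239 < 256 = 16^2.
Iterate m_{i+1} = d_i*a_i - m_i, d_{i+1} = (239 - m_{i+1}^2)/d_i, a_{i+1} = floor((a_0 + m_{i+1})/d_{i+1}):
  m_1 = 1*15 - 0 = 15, d_1 = (239 - 15^2)/1 = 14/1 = 14, a_1 = floor((15 + 15)/14) = 2.
  m_2 = 14*2 - 15 = 13, d_2 = (239 - 13^2)/14 = 70/14 = 5, a_2 = floor((15 + 13)/5) = 5.
  m_3 = 5*5 - 13 = 12, d_3 = (239 - 12^2)/5 = 95/5 = 19, a_3 = floor((15 + 12)/19) = 1.
  m_4 = 19*1 - 12 = 7, d_4 = (239 - 7^2)/19 = 190/19 = 10, a_4 = floor((15 + 7)/10) = 2.
  m_5 = 10*2 - 7 = 13, d_5 = (239 - 13^2)/10 = 70/10 = 7, a_5 = floor((15 + 13)/7) = 4.
  m_6 = 7*4 - 13 = 15, d_6 = (239 - 15^2)/7 = 14/7 = 2, a_6 = floor((15 + 15)/2) = 15.
  m_7 = 2*15 - 15 = 15, d_7 = (239 - 15^2)/2 = 14/2 = 7, a_7 = floor((15 + 15)/7) = 4.
  m_8 = 7*4 - 15 = 13, d_8 = (239 - 13^2)/7 = 70/7 = 10, a_8 = floor((15 + 13)/10) = 2.
  m_9 = 10*2 - 13 = 7, d_9 = (239 - 7^2)/10 = 190/10 = 19, a_9 = floor((15 + 7)/19) = 1.
  m_10 = 19*1 - 7 = 12, d_10 = (239 - 12^2)/19 = 95/19 = 5, a_10 = floor((15 + 12)/5) = 5.
  m_11 = 5*5 - 12 = 13, d_11 = (239 - 13^2)/5 = 70/5 = 14, a_11 = floor((15 + 13)/14) = 2.
  m_12 = 14*2 - 13 = 15, d_12 = (239 - 15^2)/14 = 14/14 = 1, a_12 = floor((15 + 15)/1) = 30.
  m_13 = 1*30 - 15 = 15, d_13 = (239 - 15^2)/1 = 14/1 = 14: (m_13, d_13) = (m_1, d_1) = (15, 14), so from here the quotients repeat a_1, ..., a_12; the period length is 12.
So sqrt(239) = [15; (2, 5, 1, 2, 4, 15, 4, 2, 1, 5, 2, 30)] with period length k = 12.
k is even, so the fundamental solution of x^2 - 239y^2 = 1 is (p_{k-1}, q_{k-1}) = (p_11, q_11); compute convergents through index 11.
Convergents (p_i = a_i*p_{i-1} + p_{i-2}, q_i = a_i*q_{i-1} + q_{i-2} with p_{-2}=0, p_{-1}=1, q_{-2}=1, q_{-1}=0):
  i=0: a_0=15, p_0 = 15*1 + 0 = 15, q_0 = 15*0 + 1 = 1.
  i=1: a_1=2, p_1 = 2*15 + 1 = 31, q_1 = 2*1 + 0 = 2.
  i=2: a_2=5, p_2 = 5*31 + 15 = 170, q_2 = 5*2 + 1 = 11.
  i=3: a_3=1, p_3 = 1*170 + 31 = 201, q_3 = 1*11 + 2 = 13.
  i=4: a_4=2, p_4 = 2*201 + 170 = 572, q_4 = 2*13 + 11 = 37.
  i=5: a_5=4, p_5 = 4*572 + 201 = 2489, q_5 = 4*37 + 13 = 161.
  i=6: a_6=15, p_6 = 15*2489 + 572 = 37907, q_6 = 15*161 + 37 = 2452.
  i=7: a_7=4, p_7 = 4*37907 + 2489 = 154117, q_7 = 4*2452 + 161 = 9969.
  i=8: a_8=2, p_8 = 2*154117 + 37907 = 346141, q_8 = 2*9969 + 2452 = 22390.
  i=9: a_9=1, p_9 = 1*346141 + 154117 = 500258, q_9 = 1*22390 + 9969 = 32359.
  i=10: a_10=5, p_10 = 5*500258 + 346141 = 2847431, q_10 = 5*32359 + 22390 = 184185.
  i=11: a_11=2, p_11 = 2*2847431 + 500258 = 6195120, q_11 = 2*184185 + 32359 = 400729.
Check: 6195120^2 - 239*400729^2 = 38379511814400 - 38379511814399 = 1, so (x, y) = (6195120, 400729) solves the equation, and by the theorem it is the least positive solution.

(x, y) = (6195120, 400729)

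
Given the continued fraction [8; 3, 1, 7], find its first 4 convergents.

Using the convergent recurrence p_i = a_i*p_{i-1} + p_{i-2}, q_i = a_i*q_{i-1} + q_{i-2} with p_{-2}=0, p_{-1}=1, q_{-2}=1, q_{-1}=0:
  i=0: a_0=8, p_0 = 8*1 + 0 = 8, q_0 = 8*0 + 1 = 1.
  i=1: a_1=3, p_1 = 3*8 + 1 = 25, q_1 = 3*1 + 0 = 3.
  i=2: a_2=1, p_2 = 1*25 + 8 = 33, q_2 = 1*3 + 1 = 4.
  i=3: a_3=7, p_3 = 7*33 + 25 = 256, q_3 = 7*4 + 3 = 31.

8/1, 25/3, 33/4, 256/31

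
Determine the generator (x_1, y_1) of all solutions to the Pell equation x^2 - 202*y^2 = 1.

(x, y) = (19731763, 1388322)

First expand sqrt(202) as a continued fraction. With x_i = (sqrt(202) + m_i)/d_i and (m_0, d_0) = (0, 1): a_0 = floor(sqrt(202)) = 14, since 14^2 = 196 <= 202 < 225 = 15^2.
Iterate m_{i+1} = d_i*a_i - m_i, d_{i+1} = (202 - m_{i+1}^2)/d_i, a_{i+1} = floor((a_0 + m_{i+1})/d_{i+1}):
  m_1 = 1*14 - 0 = 14, d_1 = (202 - 14^2)/1 = 6/1 = 6, a_1 = floor((14 + 14)/6) = 4.
  m_2 = 6*4 - 14 = 10, d_2 = (202 - 10^2)/6 = 102/6 = 17, a_2 = floor((14 + 10)/17) = 1.
  m_3 = 17*1 - 10 = 7, d_3 = (202 - 7^2)/17 = 153/17 = 9, a_3 = floor((14 + 7)/9) = 2.
  m_4 = 9*2 - 7 = 11, d_4 = (202 - 11^2)/9 = 81/9 = 9, a_4 = floor((14 + 11)/9) = 2.
  m_5 = 9*2 - 11 = 7, d_5 = (202 - 7^2)/9 = 153/9 = 17, a_5 = floor((14 + 7)/17) = 1.
  m_6 = 17*1 - 7 = 10, d_6 = (202 - 10^2)/17 = 102/17 = 6, a_6 = floor((14 + 10)/6) = 4.
  m_7 = 6*4 - 10 = 14, d_7 = (202 - 14^2)/6 = 6/6 = 1, a_7 = floor((14 + 14)/1) = 28.
  m_8 = 1*28 - 14 = 14, d_8 = (202 - 14^2)/1 = 6/1 = 6: (m_8, d_8) = (m_1, d_1) = (14, 6), so from here the quotients repeat a_1, ..., a_7; the period length is 7.
So sqrt(202) = [14; (4, 1, 2, 2, 1, 4, 28)] with period length k = 7.
k is odd, so (p_{k-1}, q_{k-1}) only solves x^2 - 202y^2 = -1 and the fundamental solution of x^2 - 202y^2 = 1 is (p_{2k-1}, q_{2k-1}) = (p_13, q_13); compute convergents through index 13, running through the period twice.
Convergents (p_i = a_i*p_{i-1} + p_{i-2}, q_i = a_i*q_{i-1} + q_{i-2} with p_{-2}=0, p_{-1}=1, q_{-2}=1, q_{-1}=0):
  i=0: a_0=14, p_0 = 14*1 + 0 = 14, q_0 = 14*0 + 1 = 1.
  i=1: a_1=4, p_1 = 4*14 + 1 = 57, q_1 = 4*1 + 0 = 4.
  i=2: a_2=1, p_2 = 1*57 + 14 = 71, q_2 = 1*4 + 1 = 5.
  i=3: a_3=2, p_3 = 2*71 + 57 = 199, q_3 = 2*5 + 4 = 14.
  i=4: a_4=2, p_4 = 2*199 + 71 = 469, q_4 = 2*14 + 5 = 33.
  i=5: a_5=1, p_5 = 1*469 + 199 = 668, q_5 = 1*33 + 14 = 47.
  i=6: a_6=4, p_6 = 4*668 + 469 = 3141, q_6 = 4*47 + 33 = 221.
  i=7: a_7=28, p_7 = 28*3141 + 668 = 88616, q_7 = 28*221 + 47 = 6235.
  i=8: a_8=4, p_8 = 4*88616 + 3141 = 357605, q_8 = 4*6235 + 221 = 25161.
  i=9: a_9=1, p_9 = 1*357605 + 88616 = 446221, q_9 = 1*25161 + 6235 = 31396.
  i=10: a_10=2, p_10 = 2*446221 + 357605 = 1250047, q_10 = 2*31396 + 25161 = 87953.
  i=11: a_11=2, p_11 = 2*1250047 + 446221 = 2946315, q_11 = 2*87953 + 31396 = 207302.
  i=12: a_12=1, p_12 = 1*2946315 + 1250047 = 4196362, q_12 = 1*207302 + 87953 = 295255.
  i=13: a_13=4, p_13 = 4*4196362 + 2946315 = 19731763, q_13 = 4*295255 + 207302 = 1388322.
Indeed p_6^2 - 202*q_6^2 = 9865881 - 9865882 = -1, not +1.
Check: 19731763^2 - 202*1388322^2 = 389342471088169 - 389342471088168 = 1, so (x, y) = (19731763, 1388322) solves the equation, and by the theorem it is the least positive solution.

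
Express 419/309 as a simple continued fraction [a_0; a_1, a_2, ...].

[1; 2, 1, 4, 4, 5]

Run the Euclidean algorithm on 419 and 309; the successive quotients are the partial quotients a_0, a_1, ... (each step inverts the fractional part left over by the previous one):
  419 = 1*309 + 110, so a_0 = 1.
  309 = 2*110 + 89, so a_1 = 2.
  110 = 1*89 + 21, so a_2 = 1.
  89 = 4*21 + 5, so a_3 = 4.
  21 = 4*5 + 1, so a_4 = 4.
  5 = 5*1 + 0, so a_5 = 5.
The remainder reaches 0 after 6 divisions, so the expansion has 6 partial quotients, read off in order.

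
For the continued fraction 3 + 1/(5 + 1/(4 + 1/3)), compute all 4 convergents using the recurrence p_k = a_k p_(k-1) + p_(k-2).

3/1, 16/5, 67/21, 217/68

Using the convergent recurrence p_i = a_i*p_{i-1} + p_{i-2}, q_i = a_i*q_{i-1} + q_{i-2} with p_{-2}=0, p_{-1}=1, q_{-2}=1, q_{-1}=0:
  i=0: a_0=3, p_0 = 3*1 + 0 = 3, q_0 = 3*0 + 1 = 1.
  i=1: a_1=5, p_1 = 5*3 + 1 = 16, q_1 = 5*1 + 0 = 5.
  i=2: a_2=4, p_2 = 4*16 + 3 = 67, q_2 = 4*5 + 1 = 21.
  i=3: a_3=3, p_3 = 3*67 + 16 = 217, q_3 = 3*21 + 5 = 68.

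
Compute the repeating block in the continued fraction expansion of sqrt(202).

[14; (4, 1, 2, 2, 1, 4, 28)]

Write x_i = (sqrt(202) + m_i)/d_i with (m_0, d_0) = (0, 1). a_0 = floor(sqrt(202)) = 14, since 14^2 = 196 <= 202 < 225 = 15^2.
Iterate m_{i+1} = d_i*a_i - m_i, d_{i+1} = (202 - m_{i+1}^2)/d_i, a_{i+1} = floor((a_0 + m_{i+1})/d_{i+1}):
  m_1 = 1*14 - 0 = 14, d_1 = (202 - 14^2)/1 = 6/1 = 6, a_1 = floor((14 + 14)/6) = 4.
  m_2 = 6*4 - 14 = 10, d_2 = (202 - 10^2)/6 = 102/6 = 17, a_2 = floor((14 + 10)/17) = 1.
  m_3 = 17*1 - 10 = 7, d_3 = (202 - 7^2)/17 = 153/17 = 9, a_3 = floor((14 + 7)/9) = 2.
  m_4 = 9*2 - 7 = 11, d_4 = (202 - 11^2)/9 = 81/9 = 9, a_4 = floor((14 + 11)/9) = 2.
  m_5 = 9*2 - 11 = 7, d_5 = (202 - 7^2)/9 = 153/9 = 17, a_5 = floor((14 + 7)/17) = 1.
  m_6 = 17*1 - 7 = 10, d_6 = (202 - 10^2)/17 = 102/17 = 6, a_6 = floor((14 + 10)/6) = 4.
  m_7 = 6*4 - 10 = 14, d_7 = (202 - 14^2)/6 = 6/6 = 1, a_7 = floor((14 + 14)/1) = 28.
  m_8 = 1*28 - 14 = 14, d_8 = (202 - 14^2)/1 = 6/1 = 6: (m_8, d_8) = (m_1, d_1) = (14, 6), so from here the quotients repeat a_1, ..., a_7; the period length is 7.
Hence the expansion of sqrt(202) is a_0 = 14 followed by the repeating block 4, 1, 2, 2, 1, 4, 28 (period 7).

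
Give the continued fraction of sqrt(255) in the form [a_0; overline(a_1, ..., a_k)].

[15; overline(1, 30)]

Write x_i = (sqrt(255) + m_i)/d_i with (m_0, d_0) = (0, 1). a_0 = floor(sqrt(255)) = 15, since 15^2 = 225 <= 255 < 256 = 16^2.
Iterate m_{i+1} = d_i*a_i - m_i, d_{i+1} = (255 - m_{i+1}^2)/d_i, a_{i+1} = floor((a_0 + m_{i+1})/d_{i+1}):
  m_1 = 1*15 - 0 = 15, d_1 = (255 - 15^2)/1 = 30/1 = 30, a_1 = floor((15 + 15)/30) = 1.
  m_2 = 30*1 - 15 = 15, d_2 = (255 - 15^2)/30 = 30/30 = 1, a_2 = floor((15 + 15)/1) = 30.
  m_3 = 1*30 - 15 = 15, d_3 = (255 - 15^2)/1 = 30/1 = 30: (m_3, d_3) = (m_1, d_1) = (15, 30), so from here the quotients repeat a_1, a_2; the period length is 2.
Hence the expansion of sqrt(255) is a_0 = 15 followed by the repeating block 1, 30 (period 2).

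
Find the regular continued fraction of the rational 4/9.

[0; 2, 4]

Run the Euclidean algorithm on 4 and 9; the successive quotients are the partial quotients a_0, a_1, ... (each step inverts the fractional part left over by the previous one):
  4 = 0*9 + 4, so a_0 = 0.
  9 = 2*4 + 1, so a_1 = 2.
  4 = 4*1 + 0, so a_2 = 4.
The remainder reaches 0 after 3 divisions, so the expansion has 3 partial quotients, read off in order.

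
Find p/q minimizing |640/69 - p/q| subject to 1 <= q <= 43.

Expand x = 640/69 as a continued fraction with the Euclidean algorithm:
  640 = 9*69 + 19, so a_0 = 9.
  69 = 3*19 + 12, so a_1 = 3.
  19 = 1*12 + 7, so a_2 = 1.
  12 = 1*7 + 5, so a_3 = 1.
  7 = 1*5 + 2, so a_4 = 1.
  5 = 2*2 + 1, so a_5 = 2.
  2 = 2*1 + 0, so a_6 = 2.
so x = [9; 3, 1, 1, 1, 2, 2].
Convergents (p_i = a_i*p_{i-1} + p_{i-2}, q_i = a_i*q_{i-1} + q_{i-2} with p_{-2}=0, p_{-1}=1, q_{-2}=1, q_{-1}=0), until the denominator exceeds 43:
  i=0: a_0=9, p_0 = 9*1 + 0 = 9, q_0 = 9*0 + 1 = 1.
  i=1: a_1=3, p_1 = 3*9 + 1 = 28, q_1 = 3*1 + 0 = 3.
  i=2: a_2=1, p_2 = 1*28 + 9 = 37, q_2 = 1*3 + 1 = 4.
  i=3: a_3=1, p_3 = 1*37 + 28 = 65, q_3 = 1*4 + 3 = 7.
  i=4: a_4=1, p_4 = 1*65 + 37 = 102, q_4 = 1*7 + 4 = 11.
  i=5: a_5=2, p_5 = 2*102 + 65 = 269, q_5 = 2*11 + 7 = 29.
  i=6: a_6=2, p_6 = 2*269 + 102 = 640, q_6 = 2*29 + 11 = 69.
q_6 = 69 > 43, so the last convergent with denominator <= 43 is p_5/q_5 = 269/29.
The closest fraction with denominator <= 43 is either p_5/q_5 or the intermediate fraction (k*p_5 + p_4)/(k*q_5 + q_4) with the largest k >= 1 whose denominator stays <= 43; these approach x as k grows, and every other convergent or intermediate fraction in range is farther away.
Largest k: floor((43 - q_4)/q_5) = floor((43 - 11)/29) = 1.
That gives (1*269 + 102)/(1*29 + 11) = 371/40.
Compare the errors: |x - 269/29| = |640*29 - 269*69|/(69*29) = 1/2001, and |x - 371/40| = |640*40 - 371*69|/(69*40) = 1/2760.
Cross-multiplying, 1*2001 = 2001 < 2760 = 1*2760, so 1/2760 is smaller: the intermediate fraction 371/40 is closer to x than 269/29.

371/40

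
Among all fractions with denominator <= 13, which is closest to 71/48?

Expand x = 71/48 as a continued fraction with the Euclidean algorithm:
  71 = 1*48 + 23, so a_0 = 1.
  48 = 2*23 + 2, so a_1 = 2.
  23 = 11*2 + 1, so a_2 = 11.
  2 = 2*1 + 0, so a_3 = 2.
so x = [1; 2, 11, 2].
Convergents (p_i = a_i*p_{i-1} + p_{i-2}, q_i = a_i*q_{i-1} + q_{i-2} with p_{-2}=0, p_{-1}=1, q_{-2}=1, q_{-1}=0), until the denominator exceeds 13:
  i=0: a_0=1, p_0 = 1*1 + 0 = 1, q_0 = 1*0 + 1 = 1.
  i=1: a_1=2, p_1 = 2*1 + 1 = 3, q_1 = 2*1 + 0 = 2.
  i=2: a_2=11, p_2 = 11*3 + 1 = 34, q_2 = 11*2 + 1 = 23.
q_2 = 23 > 13, so the last convergent with denominator <= 13 is p_1/q_1 = 3/2.
The closest fraction with denominator <= 13 is either p_1/q_1 or the intermediate fraction (k*p_1 + p_0)/(k*q_1 + q_0) with the largest k >= 1 whose denominator stays <= 13; these approach x as k grows, and every other convergent or intermediate fraction in range is farther away.
Largest k: floor((13 - q_0)/q_1) = floor((13 - 1)/2) = 6.
That gives (6*3 + 1)/(6*2 + 1) = 19/13.
Compare the errors: |x - 3/2| = |71*2 - 3*48|/(48*2) = 2/96, and |x - 19/13| = |71*13 - 19*48|/(48*13) = 11/624.
Cross-multiplying, 11*96 = 1056 < 1248 = 2*624, so 11/624 is smaller: the intermediate fraction 19/13 is closer to x than 3/2.

19/13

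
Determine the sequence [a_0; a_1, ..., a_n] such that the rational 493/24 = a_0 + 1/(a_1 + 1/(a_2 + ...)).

Run the Euclidean algorithm on 493 and 24; the successive quotients are the partial quotients a_0, a_1, ... (each step inverts the fractional part left over by the previous one):
  493 = 20*24 + 13, so a_0 = 20.
  24 = 1*13 + 11, so a_1 = 1.
  13 = 1*11 + 2, so a_2 = 1.
  11 = 5*2 + 1, so a_3 = 5.
  2 = 2*1 + 0, so a_4 = 2.
The remainder reaches 0 after 5 divisions, so the expansion has 5 partial quotients, read off in order.

[20; 1, 1, 5, 2]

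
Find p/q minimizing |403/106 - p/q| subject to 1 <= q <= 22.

Expand x = 403/106 as a continued fraction with the Euclidean algorithm:
  403 = 3*106 + 85, so a_0 = 3.
  106 = 1*85 + 21, so a_1 = 1.
  85 = 4*21 + 1, so a_2 = 4.
  21 = 21*1 + 0, so a_3 = 21.
so x = [3; 1, 4, 21].
Convergents (p_i = a_i*p_{i-1} + p_{i-2}, q_i = a_i*q_{i-1} + q_{i-2} with p_{-2}=0, p_{-1}=1, q_{-2}=1, q_{-1}=0), until the denominator exceeds 22:
  i=0: a_0=3, p_0 = 3*1 + 0 = 3, q_0 = 3*0 + 1 = 1.
  i=1: a_1=1, p_1 = 1*3 + 1 = 4, q_1 = 1*1 + 0 = 1.
  i=2: a_2=4, p_2 = 4*4 + 3 = 19, q_2 = 4*1 + 1 = 5.
  i=3: a_3=21, p_3 = 21*19 + 4 = 403, q_3 = 21*5 + 1 = 106.
q_3 = 106 > 22, so the last convergent with denominator <= 22 is p_2/q_2 = 19/5.
The closest fraction with denominator <= 22 is either p_2/q_2 or the intermediate fraction (k*p_2 + p_1)/(k*q_2 + q_1) with the largest k >= 1 whose denominator stays <= 22; these approach x as k grows, and every other convergent or intermediate fraction in range is farther away.
Largest k: floor((22 - q_1)/q_2) = floor((22 - 1)/5) = 4.
That gives (4*19 + 4)/(4*5 + 1) = 80/21.
Compare the errors: |x - 19/5| = |403*5 - 19*106|/(106*5) = 1/530, and |x - 80/21| = |403*21 - 80*106|/(106*21) = 17/2226.
Cross-multiplying, 1*2226 = 2226 < 9010 = 17*530, so 1/530 is smaller: the convergent 19/5 is closer to x than 80/21.

19/5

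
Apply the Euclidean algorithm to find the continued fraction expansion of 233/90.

[2; 1, 1, 2, 3, 5]

Run the Euclidean algorithm on 233 and 90; the successive quotients are the partial quotients a_0, a_1, ... (each step inverts the fractional part left over by the previous one):
  233 = 2*90 + 53, so a_0 = 2.
  90 = 1*53 + 37, so a_1 = 1.
  53 = 1*37 + 16, so a_2 = 1.
  37 = 2*16 + 5, so a_3 = 2.
  16 = 3*5 + 1, so a_4 = 3.
  5 = 5*1 + 0, so a_5 = 5.
The remainder reaches 0 after 6 divisions, so the expansion has 6 partial quotients, read off in order.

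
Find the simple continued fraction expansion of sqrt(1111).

[33; (3, 66)]

Write x_i = (sqrt(1111) + m_i)/d_i with (m_0, d_0) = (0, 1). a_0 = floor(sqrt(1111)) = 33, since 33^2 = 1089 <= 1111 < 1156 = 34^2.
Iterate m_{i+1} = d_i*a_i - m_i, d_{i+1} = (1111 - m_{i+1}^2)/d_i, a_{i+1} = floor((a_0 + m_{i+1})/d_{i+1}):
  m_1 = 1*33 - 0 = 33, d_1 = (1111 - 33^2)/1 = 22/1 = 22, a_1 = floor((33 + 33)/22) = 3.
  m_2 = 22*3 - 33 = 33, d_2 = (1111 - 33^2)/22 = 22/22 = 1, a_2 = floor((33 + 33)/1) = 66.
  m_3 = 1*66 - 33 = 33, d_3 = (1111 - 33^2)/1 = 22/1 = 22: (m_3, d_3) = (m_1, d_1) = (33, 22), so from here the quotients repeat a_1, a_2; the period length is 2.
Hence the expansion of sqrt(1111) is a_0 = 33 followed by the repeating block 3, 66 (period 2).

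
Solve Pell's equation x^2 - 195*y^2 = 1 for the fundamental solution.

(x, y) = (14, 1)

First expand sqrt(195) as a continued fraction. With x_i = (sqrt(195) + m_i)/d_i and (m_0, d_0) = (0, 1): a_0 = floor(sqrt(195)) = 13, since 13^2 = 169 <= 195 < 196 = 14^2.
Iterate m_{i+1} = d_i*a_i - m_i, d_{i+1} = (195 - m_{i+1}^2)/d_i, a_{i+1} = floor((a_0 + m_{i+1})/d_{i+1}):
  m_1 = 1*13 - 0 = 13, d_1 = (195 - 13^2)/1 = 26/1 = 26, a_1 = floor((13 + 13)/26) = 1.
  m_2 = 26*1 - 13 = 13, d_2 = (195 - 13^2)/26 = 26/26 = 1, a_2 = floor((13 + 13)/1) = 26.
  m_3 = 1*26 - 13 = 13, d_3 = (195 - 13^2)/1 = 26/1 = 26: (m_3, d_3) = (m_1, d_1) = (13, 26), so from here the quotients repeat a_1, a_2; the period length is 2.
So sqrt(195) = [13; (1, 26)] with period length k = 2.
k is even, so the fundamental solution of x^2 - 195y^2 = 1 is (p_{k-1}, q_{k-1}) = (p_1, q_1); compute convergents through index 1.
Convergents (p_i = a_i*p_{i-1} + p_{i-2}, q_i = a_i*q_{i-1} + q_{i-2} with p_{-2}=0, p_{-1}=1, q_{-2}=1, q_{-1}=0):
  i=0: a_0=13, p_0 = 13*1 + 0 = 13, q_0 = 13*0 + 1 = 1.
  i=1: a_1=1, p_1 = 1*13 + 1 = 14, q_1 = 1*1 + 0 = 1.
Check: 14^2 - 195*1^2 = 196 - 195 = 1, so (x, y) = (14, 1) solves the equation, and by the theorem it is the least positive solution.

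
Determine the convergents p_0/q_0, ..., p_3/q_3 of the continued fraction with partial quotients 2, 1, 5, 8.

2/1, 3/1, 17/6, 139/49

Using the convergent recurrence p_i = a_i*p_{i-1} + p_{i-2}, q_i = a_i*q_{i-1} + q_{i-2} with p_{-2}=0, p_{-1}=1, q_{-2}=1, q_{-1}=0:
  i=0: a_0=2, p_0 = 2*1 + 0 = 2, q_0 = 2*0 + 1 = 1.
  i=1: a_1=1, p_1 = 1*2 + 1 = 3, q_1 = 1*1 + 0 = 1.
  i=2: a_2=5, p_2 = 5*3 + 2 = 17, q_2 = 5*1 + 1 = 6.
  i=3: a_3=8, p_3 = 8*17 + 3 = 139, q_3 = 8*6 + 1 = 49.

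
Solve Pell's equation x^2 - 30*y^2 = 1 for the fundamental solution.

(x, y) = (11, 2)

First expand sqrt(30) as a continued fraction. With x_i = (sqrt(30) + m_i)/d_i and (m_0, d_0) = (0, 1): a_0 = floor(sqrt(30)) = 5, since 5^2 = 25 <= 30 < 36 = 6^2.
Iterate m_{i+1} = d_i*a_i - m_i, d_{i+1} = (30 - m_{i+1}^2)/d_i, a_{i+1} = floor((a_0 + m_{i+1})/d_{i+1}):
  m_1 = 1*5 - 0 = 5, d_1 = (30 - 5^2)/1 = 5/1 = 5, a_1 = floor((5 + 5)/5) = 2.
  m_2 = 5*2 - 5 = 5, d_2 = (30 - 5^2)/5 = 5/5 = 1, a_2 = floor((5 + 5)/1) = 10.
  m_3 = 1*10 - 5 = 5, d_3 = (30 - 5^2)/1 = 5/1 = 5: (m_3, d_3) = (m_1, d_1) = (5, 5), so from here the quotients repeat a_1, a_2; the period length is 2.
So sqrt(30) = [5; (2, 10)] with period length k = 2.
k is even, so the fundamental solution of x^2 - 30y^2 = 1 is (p_{k-1}, q_{k-1}) = (p_1, q_1); compute convergents through index 1.
Convergents (p_i = a_i*p_{i-1} + p_{i-2}, q_i = a_i*q_{i-1} + q_{i-2} with p_{-2}=0, p_{-1}=1, q_{-2}=1, q_{-1}=0):
  i=0: a_0=5, p_0 = 5*1 + 0 = 5, q_0 = 5*0 + 1 = 1.
  i=1: a_1=2, p_1 = 2*5 + 1 = 11, q_1 = 2*1 + 0 = 2.
Check: 11^2 - 30*2^2 = 121 - 120 = 1, so (x, y) = (11, 2) solves the equation, and by the theorem it is the least positive solution.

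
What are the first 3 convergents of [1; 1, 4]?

1/1, 2/1, 9/5

Using the convergent recurrence p_i = a_i*p_{i-1} + p_{i-2}, q_i = a_i*q_{i-1} + q_{i-2} with p_{-2}=0, p_{-1}=1, q_{-2}=1, q_{-1}=0:
  i=0: a_0=1, p_0 = 1*1 + 0 = 1, q_0 = 1*0 + 1 = 1.
  i=1: a_1=1, p_1 = 1*1 + 1 = 2, q_1 = 1*1 + 0 = 1.
  i=2: a_2=4, p_2 = 4*2 + 1 = 9, q_2 = 4*1 + 1 = 5.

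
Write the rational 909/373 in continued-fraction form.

[2; 2, 3, 2, 7, 3]

Run the Euclidean algorithm on 909 and 373; the successive quotients are the partial quotients a_0, a_1, ... (each step inverts the fractional part left over by the previous one):
  909 = 2*373 + 163, so a_0 = 2.
  373 = 2*163 + 47, so a_1 = 2.
  163 = 3*47 + 22, so a_2 = 3.
  47 = 2*22 + 3, so a_3 = 2.
  22 = 7*3 + 1, so a_4 = 7.
  3 = 3*1 + 0, so a_5 = 3.
The remainder reaches 0 after 6 divisions, so the expansion has 6 partial quotients, read off in order.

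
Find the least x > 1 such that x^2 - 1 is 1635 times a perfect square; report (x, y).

(x, y) = (115321, 2852)

First expand sqrt(1635) as a continued fraction. With x_i = (sqrt(1635) + m_i)/d_i and (m_0, d_0) = (0, 1): a_0 = floor(sqrt(1635)) = 40, since 40^2 = 1600 <= 1635 < 1681 = 41^2.
Iterate m_{i+1} = d_i*a_i - m_i, d_{i+1} = (1635 - m_{i+1}^2)/d_i, a_{i+1} = floor((a_0 + m_{i+1})/d_{i+1}):
  m_1 = 1*40 - 0 = 40, d_1 = (1635 - 40^2)/1 = 35/1 = 35, a_1 = floor((40 + 40)/35) = 2.
  m_2 = 35*2 - 40 = 30, d_2 = (1635 - 30^2)/35 = 735/35 = 21, a_2 = floor((40 + 30)/21) = 3.
  m_3 = 21*3 - 30 = 33, d_3 = (1635 - 33^2)/21 = 546/21 = 26, a_3 = floor((40 + 33)/26) = 2.
  m_4 = 26*2 - 33 = 19, d_4 = (1635 - 19^2)/26 = 1274/26 = 49, a_4 = floor((40 + 19)/49) = 1.
  m_5 = 49*1 - 19 = 30, d_5 = (1635 - 30^2)/49 = 735/49 = 15, a_5 = floor((40 + 30)/15) = 4.
  m_6 = 15*4 - 30 = 30, d_6 = (1635 - 30^2)/15 = 735/15 = 49, a_6 = floor((40 + 30)/49) = 1.
  m_7 = 49*1 - 30 = 19, d_7 = (1635 - 19^2)/49 = 1274/49 = 26, a_7 = floor((40 + 19)/26) = 2.
  m_8 = 26*2 - 19 = 33, d_8 = (1635 - 33^2)/26 = 546/26 = 21, a_8 = floor((40 + 33)/21) = 3.
  m_9 = 21*3 - 33 = 30, d_9 = (1635 - 30^2)/21 = 735/21 = 35, a_9 = floor((40 + 30)/35) = 2.
  m_10 = 35*2 - 30 = 40, d_10 = (1635 - 40^2)/35 = 35/35 = 1, a_10 = floor((40 + 40)/1) = 80.
  m_11 = 1*80 - 40 = 40, d_11 = (1635 - 40^2)/1 = 35/1 = 35: (m_11, d_11) = (m_1, d_1) = (40, 35), so from here the quotients repeat a_1, ..., a_10; the period length is 10.
So sqrt(1635) = [40; (2, 3, 2, 1, 4, 1, 2, 3, 2, 80)] with period length k = 10.
k is even, so the fundamental solution of x^2 - 1635y^2 = 1 is (p_{k-1}, q_{k-1}) = (p_9, q_9); compute convergents through index 9.
Convergents (p_i = a_i*p_{i-1} + p_{i-2}, q_i = a_i*q_{i-1} + q_{i-2} with p_{-2}=0, p_{-1}=1, q_{-2}=1, q_{-1}=0):
  i=0: a_0=40, p_0 = 40*1 + 0 = 40, q_0 = 40*0 + 1 = 1.
  i=1: a_1=2, p_1 = 2*40 + 1 = 81, q_1 = 2*1 + 0 = 2.
  i=2: a_2=3, p_2 = 3*81 + 40 = 283, q_2 = 3*2 + 1 = 7.
  i=3: a_3=2, p_3 = 2*283 + 81 = 647, q_3 = 2*7 + 2 = 16.
  i=4: a_4=1, p_4 = 1*647 + 283 = 930, q_4 = 1*16 + 7 = 23.
  i=5: a_5=4, p_5 = 4*930 + 647 = 4367, q_5 = 4*23 + 16 = 108.
  i=6: a_6=1, p_6 = 1*4367 + 930 = 5297, q_6 = 1*108 + 23 = 131.
  i=7: a_7=2, p_7 = 2*5297 + 4367 = 14961, q_7 = 2*131 + 108 = 370.
  i=8: a_8=3, p_8 = 3*14961 + 5297 = 50180, q_8 = 3*370 + 131 = 1241.
  i=9: a_9=2, p_9 = 2*50180 + 14961 = 115321, q_9 = 2*1241 + 370 = 2852.
Check: 115321^2 - 1635*2852^2 = 13298933041 - 13298933040 = 1, so (x, y) = (115321, 2852) solves the equation, and by the theorem it is the least positive solution.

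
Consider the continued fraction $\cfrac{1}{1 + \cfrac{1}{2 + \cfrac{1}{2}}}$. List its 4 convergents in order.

Using the convergent recurrence p_i = a_i*p_{i-1} + p_{i-2}, q_i = a_i*q_{i-1} + q_{i-2} with p_{-2}=0, p_{-1}=1, q_{-2}=1, q_{-1}=0:
  i=0: a_0=0, p_0 = 0*1 + 0 = 0, q_0 = 0*0 + 1 = 1.
  i=1: a_1=1, p_1 = 1*0 + 1 = 1, q_1 = 1*1 + 0 = 1.
  i=2: a_2=2, p_2 = 2*1 + 0 = 2, q_2 = 2*1 + 1 = 3.
  i=3: a_3=2, p_3 = 2*2 + 1 = 5, q_3 = 2*3 + 1 = 7.

0/1, 1/1, 2/3, 5/7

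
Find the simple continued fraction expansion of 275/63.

[4; 2, 1, 2, 1, 5]

Run the Euclidean algorithm on 275 and 63; the successive quotients are the partial quotients a_0, a_1, ... (each step inverts the fractional part left over by the previous one):
  275 = 4*63 + 23, so a_0 = 4.
  63 = 2*23 + 17, so a_1 = 2.
  23 = 1*17 + 6, so a_2 = 1.
  17 = 2*6 + 5, so a_3 = 2.
  6 = 1*5 + 1, so a_4 = 1.
  5 = 5*1 + 0, so a_5 = 5.
The remainder reaches 0 after 6 divisions, so the expansion has 6 partial quotients, read off in order.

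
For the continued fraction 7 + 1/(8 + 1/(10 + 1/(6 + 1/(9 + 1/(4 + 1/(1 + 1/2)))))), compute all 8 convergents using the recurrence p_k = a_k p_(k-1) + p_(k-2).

Using the convergent recurrence p_i = a_i*p_{i-1} + p_{i-2}, q_i = a_i*q_{i-1} + q_{i-2} with p_{-2}=0, p_{-1}=1, q_{-2}=1, q_{-1}=0:
  i=0: a_0=7, p_0 = 7*1 + 0 = 7, q_0 = 7*0 + 1 = 1.
  i=1: a_1=8, p_1 = 8*7 + 1 = 57, q_1 = 8*1 + 0 = 8.
  i=2: a_2=10, p_2 = 10*57 + 7 = 577, q_2 = 10*8 + 1 = 81.
  i=3: a_3=6, p_3 = 6*577 + 57 = 3519, q_3 = 6*81 + 8 = 494.
  i=4: a_4=9, p_4 = 9*3519 + 577 = 32248, q_4 = 9*494 + 81 = 4527.
  i=5: a_5=4, p_5 = 4*32248 + 3519 = 132511, q_5 = 4*4527 + 494 = 18602.
  i=6: a_6=1, p_6 = 1*132511 + 32248 = 164759, q_6 = 1*18602 + 4527 = 23129.
  i=7: a_7=2, p_7 = 2*164759 + 132511 = 462029, q_7 = 2*23129 + 18602 = 64860.

7/1, 57/8, 577/81, 3519/494, 32248/4527, 132511/18602, 164759/23129, 462029/64860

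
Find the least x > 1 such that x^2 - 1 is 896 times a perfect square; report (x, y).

(x, y) = (449, 15)

First expand sqrt(896) as a continued fraction. With x_i = (sqrt(896) + m_i)/d_i and (m_0, d_0) = (0, 1): a_0 = floor(sqrt(896)) = 29, since 29^2 = 841 <= 896 < 900 = 30^2.
Iterate m_{i+1} = d_i*a_i - m_i, d_{i+1} = (896 - m_{i+1}^2)/d_i, a_{i+1} = floor((a_0 + m_{i+1})/d_{i+1}):
  m_1 = 1*29 - 0 = 29, d_1 = (896 - 29^2)/1 = 55/1 = 55, a_1 = floor((29 + 29)/55) = 1.
  m_2 = 55*1 - 29 = 26, d_2 = (896 - 26^2)/55 = 220/55 = 4, a_2 = floor((29 + 26)/4) = 13.
  m_3 = 4*13 - 26 = 26, d_3 = (896 - 26^2)/4 = 220/4 = 55, a_3 = floor((29 + 26)/55) = 1.
  m_4 = 55*1 - 26 = 29, d_4 = (896 - 29^2)/55 = 55/55 = 1, a_4 = floor((29 + 29)/1) = 58.
  m_5 = 1*58 - 29 = 29, d_5 = (896 - 29^2)/1 = 55/1 = 55: (m_5, d_5) = (m_1, d_1) = (29, 55), so from here the quotients repeat a_1, ..., a_4; the period length is 4.
So sqrt(896) = [29; (1, 13, 1, 58)] with period length k = 4.
k is even, so the fundamental solution of x^2 - 896y^2 = 1 is (p_{k-1}, q_{k-1}) = (p_3, q_3); compute convergents through index 3.
Convergents (p_i = a_i*p_{i-1} + p_{i-2}, q_i = a_i*q_{i-1} + q_{i-2} with p_{-2}=0, p_{-1}=1, q_{-2}=1, q_{-1}=0):
  i=0: a_0=29, p_0 = 29*1 + 0 = 29, q_0 = 29*0 + 1 = 1.
  i=1: a_1=1, p_1 = 1*29 + 1 = 30, q_1 = 1*1 + 0 = 1.
  i=2: a_2=13, p_2 = 13*30 + 29 = 419, q_2 = 13*1 + 1 = 14.
  i=3: a_3=1, p_3 = 1*419 + 30 = 449, q_3 = 1*14 + 1 = 15.
Check: 449^2 - 896*15^2 = 201601 - 201600 = 1, so (x, y) = (449, 15) solves the equation, and by the theorem it is the least positive solution.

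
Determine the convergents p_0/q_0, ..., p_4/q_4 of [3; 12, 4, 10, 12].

Using the convergent recurrence p_i = a_i*p_{i-1} + p_{i-2}, q_i = a_i*q_{i-1} + q_{i-2} with p_{-2}=0, p_{-1}=1, q_{-2}=1, q_{-1}=0:
  i=0: a_0=3, p_0 = 3*1 + 0 = 3, q_0 = 3*0 + 1 = 1.
  i=1: a_1=12, p_1 = 12*3 + 1 = 37, q_1 = 12*1 + 0 = 12.
  i=2: a_2=4, p_2 = 4*37 + 3 = 151, q_2 = 4*12 + 1 = 49.
  i=3: a_3=10, p_3 = 10*151 + 37 = 1547, q_3 = 10*49 + 12 = 502.
  i=4: a_4=12, p_4 = 12*1547 + 151 = 18715, q_4 = 12*502 + 49 = 6073.

3/1, 37/12, 151/49, 1547/502, 18715/6073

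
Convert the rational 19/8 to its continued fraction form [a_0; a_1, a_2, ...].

[2; 2, 1, 2]

Run the Euclidean algorithm on 19 and 8; the successive quotients are the partial quotients a_0, a_1, ... (each step inverts the fractional part left over by the previous one):
  19 = 2*8 + 3, so a_0 = 2.
  8 = 2*3 + 2, so a_1 = 2.
  3 = 1*2 + 1, so a_2 = 1.
  2 = 2*1 + 0, so a_3 = 2.
The remainder reaches 0 after 4 divisions, so the expansion has 4 partial quotients, read off in order.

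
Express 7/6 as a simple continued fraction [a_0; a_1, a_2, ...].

Run the Euclidean algorithm on 7 and 6; the successive quotients are the partial quotients a_0, a_1, ... (each step inverts the fractional part left over by the previous one):
  7 = 1*6 + 1, so a_0 = 1.
  6 = 6*1 + 0, so a_1 = 6.
The remainder reaches 0 after 2 divisions, so the expansion has 2 partial quotients, read off in order.

[1; 6]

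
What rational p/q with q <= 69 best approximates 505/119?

174/41

Expand x = 505/119 as a continued fraction with the Euclidean algorithm:
  505 = 4*119 + 29, so a_0 = 4.
  119 = 4*29 + 3, so a_1 = 4.
  29 = 9*3 + 2, so a_2 = 9.
  3 = 1*2 + 1, so a_3 = 1.
  2 = 2*1 + 0, so a_4 = 2.
so x = [4; 4, 9, 1, 2].
Convergents (p_i = a_i*p_{i-1} + p_{i-2}, q_i = a_i*q_{i-1} + q_{i-2} with p_{-2}=0, p_{-1}=1, q_{-2}=1, q_{-1}=0), until the denominator exceeds 69:
  i=0: a_0=4, p_0 = 4*1 + 0 = 4, q_0 = 4*0 + 1 = 1.
  i=1: a_1=4, p_1 = 4*4 + 1 = 17, q_1 = 4*1 + 0 = 4.
  i=2: a_2=9, p_2 = 9*17 + 4 = 157, q_2 = 9*4 + 1 = 37.
  i=3: a_3=1, p_3 = 1*157 + 17 = 174, q_3 = 1*37 + 4 = 41.
  i=4: a_4=2, p_4 = 2*174 + 157 = 505, q_4 = 2*41 + 37 = 119.
q_4 = 119 > 69, so the last convergent with denominator <= 69 is p_3/q_3 = 174/41.
The closest fraction with denominator <= 69 is either p_3/q_3 or the intermediate fraction (k*p_3 + p_2)/(k*q_3 + q_2) with the largest k >= 1 whose denominator stays <= 69; these approach x as k grows, and every other convergent or intermediate fraction in range is farther away.
Largest k: floor((69 - q_2)/q_3) = floor((69 - 37)/41) = 0.
Since k = 0, no intermediate fraction beyond p_3/q_3 has denominator <= 69, so the convergent 174/41 is the closest (its error is |505*41 - 174*119|/(119*41) = 1/4879).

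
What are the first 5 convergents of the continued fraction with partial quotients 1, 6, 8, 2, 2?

1/1, 7/6, 57/49, 121/104, 299/257

Using the convergent recurrence p_i = a_i*p_{i-1} + p_{i-2}, q_i = a_i*q_{i-1} + q_{i-2} with p_{-2}=0, p_{-1}=1, q_{-2}=1, q_{-1}=0:
  i=0: a_0=1, p_0 = 1*1 + 0 = 1, q_0 = 1*0 + 1 = 1.
  i=1: a_1=6, p_1 = 6*1 + 1 = 7, q_1 = 6*1 + 0 = 6.
  i=2: a_2=8, p_2 = 8*7 + 1 = 57, q_2 = 8*6 + 1 = 49.
  i=3: a_3=2, p_3 = 2*57 + 7 = 121, q_3 = 2*49 + 6 = 104.
  i=4: a_4=2, p_4 = 2*121 + 57 = 299, q_4 = 2*104 + 49 = 257.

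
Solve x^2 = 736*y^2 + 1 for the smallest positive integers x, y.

First expand sqrt(736) as a continued fraction. With x_i = (sqrt(736) + m_i)/d_i and (m_0, d_0) = (0, 1): a_0 = floor(sqrt(736)) = 27, since 27^2 = 729 <= 736 < 784 = 28^2.
Iterate m_{i+1} = d_i*a_i - m_i, d_{i+1} = (736 - m_{i+1}^2)/d_i, a_{i+1} = floor((a_0 + m_{i+1})/d_{i+1}):
  m_1 = 1*27 - 0 = 27, d_1 = (736 - 27^2)/1 = 7/1 = 7, a_1 = floor((27 + 27)/7) = 7.
  m_2 = 7*7 - 27 = 22, d_2 = (736 - 22^2)/7 = 252/7 = 36, a_2 = floor((27 + 22)/36) = 1.
  m_3 = 36*1 - 22 = 14, d_3 = (736 - 14^2)/36 = 540/36 = 15, a_3 = floor((27 + 14)/15) = 2.
  m_4 = 15*2 - 14 = 16, d_4 = (736 - 16^2)/15 = 480/15 = 32, a_4 = floor((27 + 16)/32) = 1.
  m_5 = 32*1 - 16 = 16, d_5 = (736 - 16^2)/32 = 480/32 = 15, a_5 = floor((27 + 16)/15) = 2.
  m_6 = 15*2 - 16 = 14, d_6 = (736 - 14^2)/15 = 540/15 = 36, a_6 = floor((27 + 14)/36) = 1.
  m_7 = 36*1 - 14 = 22, d_7 = (736 - 22^2)/36 = 252/36 = 7, a_7 = floor((27 + 22)/7) = 7.
  m_8 = 7*7 - 22 = 27, d_8 = (736 - 27^2)/7 = 7/7 = 1, a_8 = floor((27 + 27)/1) = 54.
  m_9 = 1*54 - 27 = 27, d_9 = (736 - 27^2)/1 = 7/1 = 7: (m_9, d_9) = (m_1, d_1) = (27, 7), so from here the quotients repeat a_1, ..., a_8; the period length is 8.
So sqrt(736) = [27; (7, 1, 2, 1, 2, 1, 7, 54)] with period length k = 8.
k is even, so the fundamental solution of x^2 - 736y^2 = 1 is (p_{k-1}, q_{k-1}) = (p_7, q_7); compute convergents through index 7.
Convergents (p_i = a_i*p_{i-1} + p_{i-2}, q_i = a_i*q_{i-1} + q_{i-2} with p_{-2}=0, p_{-1}=1, q_{-2}=1, q_{-1}=0):
  i=0: a_0=27, p_0 = 27*1 + 0 = 27, q_0 = 27*0 + 1 = 1.
  i=1: a_1=7, p_1 = 7*27 + 1 = 190, q_1 = 7*1 + 0 = 7.
  i=2: a_2=1, p_2 = 1*190 + 27 = 217, q_2 = 1*7 + 1 = 8.
  i=3: a_3=2, p_3 = 2*217 + 190 = 624, q_3 = 2*8 + 7 = 23.
  i=4: a_4=1, p_4 = 1*624 + 217 = 841, q_4 = 1*23 + 8 = 31.
  i=5: a_5=2, p_5 = 2*841 + 624 = 2306, q_5 = 2*31 + 23 = 85.
  i=6: a_6=1, p_6 = 1*2306 + 841 = 3147, q_6 = 1*85 + 31 = 116.
  i=7: a_7=7, p_7 = 7*3147 + 2306 = 24335, q_7 = 7*116 + 85 = 897.
Check: 24335^2 - 736*897^2 = 592192225 - 592192224 = 1, so (x, y) = (24335, 897) solves the equation, and by the theorem it is the least positive solution.

(x, y) = (24335, 897)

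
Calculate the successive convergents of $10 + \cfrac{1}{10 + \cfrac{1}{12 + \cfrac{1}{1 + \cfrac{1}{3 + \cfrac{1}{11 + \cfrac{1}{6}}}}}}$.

Using the convergent recurrence p_i = a_i*p_{i-1} + p_{i-2}, q_i = a_i*q_{i-1} + q_{i-2} with p_{-2}=0, p_{-1}=1, q_{-2}=1, q_{-1}=0:
  i=0: a_0=10, p_0 = 10*1 + 0 = 10, q_0 = 10*0 + 1 = 1.
  i=1: a_1=10, p_1 = 10*10 + 1 = 101, q_1 = 10*1 + 0 = 10.
  i=2: a_2=12, p_2 = 12*101 + 10 = 1222, q_2 = 12*10 + 1 = 121.
  i=3: a_3=1, p_3 = 1*1222 + 101 = 1323, q_3 = 1*121 + 10 = 131.
  i=4: a_4=3, p_4 = 3*1323 + 1222 = 5191, q_4 = 3*131 + 121 = 514.
  i=5: a_5=11, p_5 = 11*5191 + 1323 = 58424, q_5 = 11*514 + 131 = 5785.
  i=6: a_6=6, p_6 = 6*58424 + 5191 = 355735, q_6 = 6*5785 + 514 = 35224.

10/1, 101/10, 1222/121, 1323/131, 5191/514, 58424/5785, 355735/35224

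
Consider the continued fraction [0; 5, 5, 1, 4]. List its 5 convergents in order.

0/1, 1/5, 5/26, 6/31, 29/150

Using the convergent recurrence p_i = a_i*p_{i-1} + p_{i-2}, q_i = a_i*q_{i-1} + q_{i-2} with p_{-2}=0, p_{-1}=1, q_{-2}=1, q_{-1}=0:
  i=0: a_0=0, p_0 = 0*1 + 0 = 0, q_0 = 0*0 + 1 = 1.
  i=1: a_1=5, p_1 = 5*0 + 1 = 1, q_1 = 5*1 + 0 = 5.
  i=2: a_2=5, p_2 = 5*1 + 0 = 5, q_2 = 5*5 + 1 = 26.
  i=3: a_3=1, p_3 = 1*5 + 1 = 6, q_3 = 1*26 + 5 = 31.
  i=4: a_4=4, p_4 = 4*6 + 5 = 29, q_4 = 4*31 + 26 = 150.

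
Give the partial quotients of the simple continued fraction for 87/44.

[1; 1, 43]

Run the Euclidean algorithm on 87 and 44; the successive quotients are the partial quotients a_0, a_1, ... (each step inverts the fractional part left over by the previous one):
  87 = 1*44 + 43, so a_0 = 1.
  44 = 1*43 + 1, so a_1 = 1.
  43 = 43*1 + 0, so a_2 = 43.
The remainder reaches 0 after 3 divisions, so the expansion has 3 partial quotients, read off in order.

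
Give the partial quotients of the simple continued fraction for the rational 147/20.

[7; 2, 1, 6]

Run the Euclidean algorithm on 147 and 20; the successive quotients are the partial quotients a_0, a_1, ... (each step inverts the fractional part left over by the previous one):
  147 = 7*20 + 7, so a_0 = 7.
  20 = 2*7 + 6, so a_1 = 2.
  7 = 1*6 + 1, so a_2 = 1.
  6 = 6*1 + 0, so a_3 = 6.
The remainder reaches 0 after 4 divisions, so the expansion has 4 partial quotients, read off in order.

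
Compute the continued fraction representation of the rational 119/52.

[2; 3, 2, 7]

Run the Euclidean algorithm on 119 and 52; the successive quotients are the partial quotients a_0, a_1, ... (each step inverts the fractional part left over by the previous one):
  119 = 2*52 + 15, so a_0 = 2.
  52 = 3*15 + 7, so a_1 = 3.
  15 = 2*7 + 1, so a_2 = 2.
  7 = 7*1 + 0, so a_3 = 7.
The remainder reaches 0 after 4 divisions, so the expansion has 4 partial quotients, read off in order.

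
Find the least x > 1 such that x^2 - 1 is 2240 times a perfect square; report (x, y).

(x, y) = (10081, 213)

First expand sqrt(2240) as a continued fraction. With x_i = (sqrt(2240) + m_i)/d_i and (m_0, d_0) = (0, 1): a_0 = floor(sqrt(2240)) = 47, since 47^2 = 2209 <= 2240 < 2304 = 48^2.
Iterate m_{i+1} = d_i*a_i - m_i, d_{i+1} = (2240 - m_{i+1}^2)/d_i, a_{i+1} = floor((a_0 + m_{i+1})/d_{i+1}):
  m_1 = 1*47 - 0 = 47, d_1 = (2240 - 47^2)/1 = 31/1 = 31, a_1 = floor((47 + 47)/31) = 3.
  m_2 = 31*3 - 47 = 46, d_2 = (2240 - 46^2)/31 = 124/31 = 4, a_2 = floor((47 + 46)/4) = 23.
  m_3 = 4*23 - 46 = 46, d_3 = (2240 - 46^2)/4 = 124/4 = 31, a_3 = floor((47 + 46)/31) = 3.
  m_4 = 31*3 - 46 = 47, d_4 = (2240 - 47^2)/31 = 31/31 = 1, a_4 = floor((47 + 47)/1) = 94.
  m_5 = 1*94 - 47 = 47, d_5 = (2240 - 47^2)/1 = 31/1 = 31: (m_5, d_5) = (m_1, d_1) = (47, 31), so from here the quotients repeat a_1, ..., a_4; the period length is 4.
So sqrt(2240) = [47; (3, 23, 3, 94)] with period length k = 4.
k is even, so the fundamental solution of x^2 - 2240y^2 = 1 is (p_{k-1}, q_{k-1}) = (p_3, q_3); compute convergents through index 3.
Convergents (p_i = a_i*p_{i-1} + p_{i-2}, q_i = a_i*q_{i-1} + q_{i-2} with p_{-2}=0, p_{-1}=1, q_{-2}=1, q_{-1}=0):
  i=0: a_0=47, p_0 = 47*1 + 0 = 47, q_0 = 47*0 + 1 = 1.
  i=1: a_1=3, p_1 = 3*47 + 1 = 142, q_1 = 3*1 + 0 = 3.
  i=2: a_2=23, p_2 = 23*142 + 47 = 3313, q_2 = 23*3 + 1 = 70.
  i=3: a_3=3, p_3 = 3*3313 + 142 = 10081, q_3 = 3*70 + 3 = 213.
Check: 10081^2 - 2240*213^2 = 101626561 - 101626560 = 1, so (x, y) = (10081, 213) solves the equation, and by the theorem it is the least positive solution.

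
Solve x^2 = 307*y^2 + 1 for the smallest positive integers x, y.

First expand sqrt(307) as a continued fraction. With x_i = (sqrt(307) + m_i)/d_i and (m_0, d_0) = (0, 1): a_0 = floor(sqrt(307)) = 17, since 17^2 = 289 <= 307 < 324 = 18^2.
Iterate m_{i+1} = d_i*a_i - m_i, d_{i+1} = (307 - m_{i+1}^2)/d_i, a_{i+1} = floor((a_0 + m_{i+1})/d_{i+1}):
  m_1 = 1*17 - 0 = 17, d_1 = (307 - 17^2)/1 = 18/1 = 18, a_1 = floor((17 + 17)/18) = 1.
  m_2 = 18*1 - 17 = 1, d_2 = (307 - 1^2)/18 = 306/18 = 17, a_2 = floor((17 + 1)/17) = 1.
  m_3 = 17*1 - 1 = 16, d_3 = (307 - 16^2)/17 = 51/17 = 3, a_3 = floor((17 + 16)/3) = 11.
  m_4 = 3*11 - 16 = 17, d_4 = (307 - 17^2)/3 = 18/3 = 6, a_4 = floor((17 + 17)/6) = 5.
  m_5 = 6*5 - 17 = 13, d_5 = (307 - 13^2)/6 = 138/6 = 23, a_5 = floor((17 + 13)/23) = 1.
  m_6 = 23*1 - 13 = 10, d_6 = (307 - 10^2)/23 = 207/23 = 9, a_6 = floor((17 + 10)/9) = 3.
  m_7 = 9*3 - 10 = 17, d_7 = (307 - 17^2)/9 = 18/9 = 2, a_7 = floor((17 + 17)/2) = 17.
  m_8 = 2*17 - 17 = 17, d_8 = (307 - 17^2)/2 = 18/2 = 9, a_8 = floor((17 + 17)/9) = 3.
  m_9 = 9*3 - 17 = 10, d_9 = (307 - 10^2)/9 = 207/9 = 23, a_9 = floor((17 + 10)/23) = 1.
  m_10 = 23*1 - 10 = 13, d_10 = (307 - 13^2)/23 = 138/23 = 6, a_10 = floor((17 + 13)/6) = 5.
  m_11 = 6*5 - 13 = 17, d_11 = (307 - 17^2)/6 = 18/6 = 3, a_11 = floor((17 + 17)/3) = 11.
  m_12 = 3*11 - 17 = 16, d_12 = (307 - 16^2)/3 = 51/3 = 17, a_12 = floor((17 + 16)/17) = 1.
  m_13 = 17*1 - 16 = 1, d_13 = (307 - 1^2)/17 = 306/17 = 18, a_13 = floor((17 + 1)/18) = 1.
  m_14 = 18*1 - 1 = 17, d_14 = (307 - 17^2)/18 = 18/18 = 1, a_14 = floor((17 + 17)/1) = 34.
  m_15 = 1*34 - 17 = 17, d_15 = (307 - 17^2)/1 = 18/1 = 18: (m_15, d_15) = (m_1, d_1) = (17, 18), so from here the quotients repeat a_1, ..., a_14; the period length is 14.
So sqrt(307) = [17; (1, 1, 11, 5, 1, 3, 17, 3, 1, 5, 11, 1, 1, 34)] with period length k = 14.
k is even, so the fundamental solution of x^2 - 307y^2 = 1 is (p_{k-1}, q_{k-1}) = (p_13, q_13); compute convergents through index 13.
Convergents (p_i = a_i*p_{i-1} + p_{i-2}, q_i = a_i*q_{i-1} + q_{i-2} with p_{-2}=0, p_{-1}=1, q_{-2}=1, q_{-1}=0):
  i=0: a_0=17, p_0 = 17*1 + 0 = 17, q_0 = 17*0 + 1 = 1.
  i=1: a_1=1, p_1 = 1*17 + 1 = 18, q_1 = 1*1 + 0 = 1.
  i=2: a_2=1, p_2 = 1*18 + 17 = 35, q_2 = 1*1 + 1 = 2.
  i=3: a_3=11, p_3 = 11*35 + 18 = 403, q_3 = 11*2 + 1 = 23.
  i=4: a_4=5, p_4 = 5*403 + 35 = 2050, q_4 = 5*23 + 2 = 117.
  i=5: a_5=1, p_5 = 1*2050 + 403 = 2453, q_5 = 1*117 + 23 = 140.
  i=6: a_6=3, p_6 = 3*2453 + 2050 = 9409, q_6 = 3*140 + 117 = 537.
  i=7: a_7=17, p_7 = 17*9409 + 2453 = 162406, q_7 = 17*537 + 140 = 9269.
  i=8: a_8=3, p_8 = 3*162406 + 9409 = 496627, q_8 = 3*9269 + 537 = 28344.
  i=9: a_9=1, p_9 = 1*496627 + 162406 = 659033, q_9 = 1*28344 + 9269 = 37613.
  i=10: a_10=5, p_10 = 5*659033 + 496627 = 3791792, q_10 = 5*37613 + 28344 = 216409.
  i=11: a_11=11, p_11 = 11*3791792 + 659033 = 42368745, q_11 = 11*216409 + 37613 = 2418112.
  i=12: a_12=1, p_12 = 1*42368745 + 3791792 = 46160537, q_12 = 1*2418112 + 216409 = 2634521.
  i=13: a_13=1, p_13 = 1*46160537 + 42368745 = 88529282, q_13 = 1*2634521 + 2418112 = 5052633.
Check: 88529282^2 - 307*5052633^2 = 7837433771435524 - 7837433771435523 = 1, so (x, y) = (88529282, 5052633) solves the equation, and by the theorem it is the least positive solution.

(x, y) = (88529282, 5052633)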